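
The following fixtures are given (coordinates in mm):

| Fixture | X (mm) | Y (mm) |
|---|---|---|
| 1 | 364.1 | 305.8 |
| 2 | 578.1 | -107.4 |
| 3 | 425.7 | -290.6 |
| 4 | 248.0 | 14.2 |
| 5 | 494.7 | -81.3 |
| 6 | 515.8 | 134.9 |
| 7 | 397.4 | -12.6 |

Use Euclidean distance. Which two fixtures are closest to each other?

2 and 5

Pairwise distances:
1–2: 465.3 mm
1–3: 599.6 mm
1–4: 313.9 mm
1–5: 408.5 mm
1–6: 228.5 mm
1–7: 320.1 mm
2–3: 238.3 mm
2–4: 351.8 mm
2–5: 87.4 mm
2–6: 250.2 mm
2–7: 204.1 mm
3–4: 352.8 mm
3–5: 220.4 mm
3–6: 434.9 mm
3–7: 279.4 mm
4–5: 264.5 mm
4–6: 293.7 mm
4–7: 151.8 mm
5–6: 217.2 mm
5–7: 119.1 mm
6–7: 189.1 mm
Closest pair: 2–5 at 87.4 mm.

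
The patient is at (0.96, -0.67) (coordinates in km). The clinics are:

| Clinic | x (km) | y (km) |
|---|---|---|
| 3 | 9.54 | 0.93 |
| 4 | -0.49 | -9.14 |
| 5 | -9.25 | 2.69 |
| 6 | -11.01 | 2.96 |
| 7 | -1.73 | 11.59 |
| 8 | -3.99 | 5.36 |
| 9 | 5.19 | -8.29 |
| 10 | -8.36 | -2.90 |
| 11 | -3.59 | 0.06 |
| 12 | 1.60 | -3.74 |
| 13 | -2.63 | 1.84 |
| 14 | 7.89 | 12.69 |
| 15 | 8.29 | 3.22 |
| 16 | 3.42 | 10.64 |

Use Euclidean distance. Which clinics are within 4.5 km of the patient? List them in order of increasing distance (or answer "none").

12, 13

Distances from (0.96, -0.67):
3: 8.73 km
4: 8.59 km
5: 10.75 km
6: 12.51 km
7: 12.55 km
8: 7.80 km
9: 8.72 km
10: 9.58 km
11: 4.61 km
12: 3.14 km
13: 4.38 km
14: 15.05 km
15: 8.30 km
16: 11.57 km
Threshold 4.5 km: 12 (3.14 km), 13 (4.38 km) are within range.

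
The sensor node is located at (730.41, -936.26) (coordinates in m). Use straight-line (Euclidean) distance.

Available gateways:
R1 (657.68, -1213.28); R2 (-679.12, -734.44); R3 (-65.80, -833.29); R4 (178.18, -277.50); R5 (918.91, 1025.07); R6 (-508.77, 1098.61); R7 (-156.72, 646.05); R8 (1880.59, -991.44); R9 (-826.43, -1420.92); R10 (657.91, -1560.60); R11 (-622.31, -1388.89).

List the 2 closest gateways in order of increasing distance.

R1, R10

Distances from (730.41, -936.26):
R1: √((-72.73)² + (-277.02)²) = √(5289.6529 + 76740.0804) = 286.41 m
R2: √((-1409.53)² + (201.82)²) = √(1986774.8209 + 40731.3124) = 1423.91 m
R3: √((-796.21)² + (102.97)²) = √(633950.3641 + 10602.8209) = 802.84 m
R4: √((-552.23)² + (658.76)²) = √(304957.9729 + 433964.7376) = 859.61 m
R5: √((188.50)² + (1961.33)²) = √(35532.2500 + 3846815.3689) = 1970.37 m
R6: √((-1239.18)² + (2034.87)²) = √(1535567.0724 + 4140695.9169) = 2382.49 m
R7: √((-887.13)² + (1582.31)²) = √(786999.6369 + 2503704.9361) = 1814.03 m
R8: √((1150.18)² + (-55.18)²) = √(1322914.0324 + 3044.8324) = 1151.50 m
R9: √((-1556.84)² + (-484.66)²) = √(2423750.7856 + 234895.3156) = 1630.54 m
R10: √((-72.50)² + (-624.34)²) = √(5256.2500 + 389800.4356) = 628.54 m
R11: √((-1352.72)² + (-452.63)²) = √(1829851.3984 + 204873.9169) = 1426.44 m
Sorted: R1 (286.41 m) < R10 (628.54 m) < R3 (802.84 m) < R4 (859.61 m) < …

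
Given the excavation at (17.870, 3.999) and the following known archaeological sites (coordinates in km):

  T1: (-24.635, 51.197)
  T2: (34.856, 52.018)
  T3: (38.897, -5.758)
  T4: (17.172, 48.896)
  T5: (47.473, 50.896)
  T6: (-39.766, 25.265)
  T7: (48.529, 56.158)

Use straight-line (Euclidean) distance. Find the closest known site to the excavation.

Distances from (17.870, 3.999):
T1: √((-42.505)² + (47.198)²) = √(1806.67503 + 2227.65120) = 63.516 km
T2: √((16.986)² + (48.019)²) = √(288.52420 + 2305.82436) = 50.935 km
T3: √((21.027)² + (-9.757)²) = √(442.13473 + 95.19905) = 23.180 km
T4: √((-0.698)² + (44.897)²) = √(0.48720 + 2015.74061) = 44.902 km
T5: √((29.603)² + (46.897)²) = √(876.33761 + 2199.32861) = 55.459 km
T6: √((-57.636)² + (21.266)²) = √(3321.90850 + 452.24276) = 61.434 km
T7: √((30.659)² + (52.159)²) = √(939.97428 + 2720.56128) = 60.502 km
Minimum: T3 at 23.180 km.

T3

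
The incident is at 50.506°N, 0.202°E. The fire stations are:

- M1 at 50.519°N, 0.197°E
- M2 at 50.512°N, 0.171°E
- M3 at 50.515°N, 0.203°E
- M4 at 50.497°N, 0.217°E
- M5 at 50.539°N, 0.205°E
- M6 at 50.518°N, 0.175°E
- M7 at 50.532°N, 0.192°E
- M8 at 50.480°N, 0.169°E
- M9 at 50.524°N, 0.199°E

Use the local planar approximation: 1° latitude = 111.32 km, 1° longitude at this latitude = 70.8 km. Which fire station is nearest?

Distances from 50.506°N, 0.202°E:
M1: √((0.013·111.32)² + (-0.005·70.8)²) = √(2.09427 + 0.12532) = 1.490 km
M2: √((0.006·111.32)² + (-0.031·70.8)²) = √(0.44612 + 4.81715) = 2.294 km
M3: √((0.009·111.32)² + (0.001·70.8)²) = √(1.00376 + 0.00501) = 1.004 km
M4: √((-0.009·111.32)² + (0.015·70.8)²) = √(1.00376 + 1.12784) = 1.460 km
M5: √((0.033·111.32)² + (0.003·70.8)²) = √(13.49504 + 0.04511) = 3.680 km
M6: √((0.012·111.32)² + (-0.027·70.8)²) = √(1.78447 + 3.65421) = 2.332 km
M7: √((0.026·111.32)² + (-0.010·70.8)²) = √(8.37709 + 0.50126) = 2.980 km
M8: √((-0.026·111.32)² + (-0.033·70.8)²) = √(8.37709 + 5.45876) = 3.720 km
M9: √((0.018·111.32)² + (-0.003·70.8)²) = √(4.01505 + 0.04511) = 2.015 km
Minimum: M3 at 1.004 km.

M3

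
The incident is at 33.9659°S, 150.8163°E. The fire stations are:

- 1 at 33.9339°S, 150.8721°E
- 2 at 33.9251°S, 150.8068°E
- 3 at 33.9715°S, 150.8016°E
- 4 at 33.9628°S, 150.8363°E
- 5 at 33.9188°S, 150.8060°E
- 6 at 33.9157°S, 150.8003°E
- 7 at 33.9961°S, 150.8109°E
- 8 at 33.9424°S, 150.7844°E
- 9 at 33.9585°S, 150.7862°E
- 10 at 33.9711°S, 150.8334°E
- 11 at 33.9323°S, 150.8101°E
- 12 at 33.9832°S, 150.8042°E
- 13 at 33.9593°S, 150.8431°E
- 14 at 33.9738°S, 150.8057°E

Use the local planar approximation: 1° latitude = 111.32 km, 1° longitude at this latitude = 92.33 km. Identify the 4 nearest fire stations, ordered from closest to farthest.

14, 3, 10, 4

Distances from 33.9659°S, 150.8163°E:
1: √((0.0320·111.32)² + (0.0558·92.33)²) = √(12.689554 + 26.543248) = 6.2636 km
2: √((0.0408·111.32)² + (-0.0095·92.33)²) = √(20.628456 + 0.769366) = 4.6258 km
3: √((-0.0056·111.32)² + (-0.0147·92.33)²) = √(0.388618 + 1.842130) = 1.4936 km
4: √((0.0031·111.32)² + (0.0200·92.33)²) = √(0.119088 + 3.409932) = 1.8786 km
5: √((0.0471·111.32)² + (-0.0103·92.33)²) = √(27.490853 + 0.904399) = 5.3287 km
6: √((0.0502·111.32)² + (-0.0160·92.33)²) = √(31.228695 + 2.182356) = 5.7802 km
7: √((-0.0302·111.32)² + (-0.0054·92.33)²) = √(11.302130 + 0.248584) = 3.3986 km
8: √((0.0235·111.32)² + (-0.0319·92.33)²) = √(6.843561 + 8.674951) = 3.9394 km
9: √((0.0074·111.32)² + (-0.0301·92.33)²) = √(0.678594 + 7.723580) = 2.8987 km
10: √((-0.0052·111.32)² + (0.0171·92.33)²) = √(0.335084 + 2.492745) = 1.6816 km
11: √((0.0336·111.32)² + (-0.0062·92.33)²) = √(13.990233 + 0.327694) = 3.7839 km
12: √((-0.0173·111.32)² + (-0.0121·92.33)²) = √(3.708844 + 1.248120) = 2.2264 km
13: √((0.0066·111.32)² + (0.0268·92.33)²) = √(0.539802 + 6.122873) = 2.5812 km
14: √((-0.0079·111.32)² + (-0.0106·92.33)²) = √(0.773394 + 0.957850) = 1.3158 km
Sorted: 14 (1.3158 km) < 3 (1.4936 km) < 10 (1.6816 km) < 4 (1.8786 km) < 12 (2.2264 km) < 13 (2.5812 km) < …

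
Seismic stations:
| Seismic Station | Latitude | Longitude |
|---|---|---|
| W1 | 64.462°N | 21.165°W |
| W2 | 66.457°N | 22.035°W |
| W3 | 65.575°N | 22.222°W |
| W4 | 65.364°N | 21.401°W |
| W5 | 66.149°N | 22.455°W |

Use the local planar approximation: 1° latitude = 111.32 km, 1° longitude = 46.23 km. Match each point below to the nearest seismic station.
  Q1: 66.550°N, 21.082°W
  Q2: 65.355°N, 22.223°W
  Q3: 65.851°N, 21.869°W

Q1→W2; Q2→W3; Q3→W3

Q1 at 66.550°N, 21.082°W:
  W1: 232.468 km
  W2: 45.257 km
  W3: 120.656 km
  W4: 132.847 km
  W5: 77.599 km
  → nearest: W2 (45.257 km)
Q2 at 65.355°N, 22.223°W:
  W1: 110.790 km
  W2: 122.982 km
  W3: 24.490 km
  W4: 38.014 km
  W5: 89.036 km
  → nearest: W3 (24.490 km)
Q3 at 65.851°N, 21.869°W:
  W1: 158.012 km
  W2: 67.895 km
  W3: 34.789 km
  W4: 58.371 km
  W5: 42.830 km
  → nearest: W3 (34.789 km)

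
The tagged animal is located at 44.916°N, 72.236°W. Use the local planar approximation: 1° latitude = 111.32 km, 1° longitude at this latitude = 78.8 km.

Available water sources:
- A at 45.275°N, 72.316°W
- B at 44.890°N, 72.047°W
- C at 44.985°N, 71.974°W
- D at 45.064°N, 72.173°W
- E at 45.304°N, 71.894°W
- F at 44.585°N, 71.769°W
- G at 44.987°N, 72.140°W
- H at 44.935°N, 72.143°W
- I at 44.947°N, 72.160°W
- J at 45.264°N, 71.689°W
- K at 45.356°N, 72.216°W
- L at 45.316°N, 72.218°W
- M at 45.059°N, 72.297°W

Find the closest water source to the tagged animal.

I

Distances from 44.916°N, 72.236°W:
A: √((0.359·111.32)² + (-0.080·78.8)²) = √(1597.11170 + 39.74042) = 40.458 km
B: √((-0.026·111.32)² + (0.189·78.8)²) = √(8.37709 + 221.80741) = 15.172 km
C: √((0.069·111.32)² + (0.262·78.8)²) = √(58.99899 + 426.24080) = 22.028 km
D: √((0.148·111.32)² + (0.063·78.8)²) = √(271.43749 + 24.64527) = 17.207 km
E: √((0.388·111.32)² + (0.342·78.8)²) = √(1865.56269 + 726.28094) = 50.910 km
F: √((-0.331·111.32)² + (0.467·78.8)²) = √(1357.69551 + 1354.21056) = 52.076 km
G: √((0.071·111.32)² + (0.096·78.8)²) = √(62.46879 + 57.22620) = 10.941 km
H: √((0.019·111.32)² + (0.093·78.8)²) = √(4.47356 + 53.70545) = 7.628 km
I: √((0.031·111.32)² + (0.076·78.8)²) = √(11.90885 + 35.86573) = 6.912 km
J: √((0.348·111.32)² + (0.547·78.8)²) = √(1500.73801 + 1857.92033) = 57.954 km
K: √((0.440·111.32)² + (0.020·78.8)²) = √(2399.11877 + 2.48378) = 49.006 km
L: √((0.400·111.32)² + (0.018·78.8)²) = √(1982.74278 + 2.01186) = 44.551 km
M: √((0.143·111.32)² + (-0.061·78.8)²) = √(253.40692 + 23.10533) = 16.629 km
Minimum: I at 6.912 km.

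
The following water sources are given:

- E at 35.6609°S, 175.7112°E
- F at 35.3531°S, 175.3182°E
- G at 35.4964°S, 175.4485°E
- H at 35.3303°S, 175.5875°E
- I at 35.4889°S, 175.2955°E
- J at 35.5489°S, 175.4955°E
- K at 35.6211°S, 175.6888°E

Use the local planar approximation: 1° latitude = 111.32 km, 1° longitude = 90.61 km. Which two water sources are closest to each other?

Pairwise distances:
E–K: 4.8733 km
G–J: 7.2313 km
G–I: 13.8884 km
F–I: 15.2565 km
J–K: 19.2710 km
I–J: 19.3137 km
F–G: 19.8460 km
G–H: 22.3723 km
E–J: 23.1827 km
F–H: 24.5329 km
H–J: 25.7228 km
G–K: 25.8222 km
F–J: 27.0772 km
E–G: 30.0321 km
H–I: 31.8079 km
H–K: 33.6480 km
E–H: 38.4714 km
I–K: 38.5560 km
E–I: 42.2538 km
F–K: 44.9185 km
E–F: 49.4176 km
Closest pair: E–K at 4.8733 km.

E and K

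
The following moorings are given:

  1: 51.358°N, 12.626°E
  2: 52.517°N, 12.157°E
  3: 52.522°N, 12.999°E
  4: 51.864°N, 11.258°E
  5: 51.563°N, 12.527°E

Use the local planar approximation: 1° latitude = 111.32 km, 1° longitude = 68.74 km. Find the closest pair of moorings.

Pairwise distances:
1–5: √((0.205·111.32)² + (-0.099·68.74)²) = √(520.77978 + 46.31156) = 23.814 km
2–3: √((0.005·111.32)² + (0.842·68.74)²) = √(0.30980 + 3349.98790) = 57.882 km
4–5: √((-0.301·111.32)² + (1.269·68.74)²) = √(1122.74049 + 7609.25783) = 93.445 km
2–4: √((-0.653·111.32)² + (-0.899·68.74)²) = √(5284.12105 + 3818.90134) = 95.410 km
2–5: √((-0.954·111.32)² + (0.370·68.74)²) = √(11278.28707 + 646.87818) = 109.202 km
1–4: √((0.506·111.32)² + (-1.368·68.74)²) = √(3172.83457 + 8842.82948) = 109.616 km
3–5: √((-0.959·111.32)² + (-0.472·68.74)²) = √(11396.81791 + 1052.69619) = 111.577 km
1–3: √((1.164·111.32)² + (0.373·68.74)²) = √(16790.06417 + 657.41063) = 132.089 km
1–2: √((1.159·111.32)² + (-0.469·68.74)²) = √(16646.12944 + 1039.35699) = 132.987 km
3–4: √((-0.658·111.32)² + (-1.741·68.74)²) = √(5365.35154 + 14322.42636) = 140.313 km
Closest pair: 1–5 at 23.814 km.

1 and 5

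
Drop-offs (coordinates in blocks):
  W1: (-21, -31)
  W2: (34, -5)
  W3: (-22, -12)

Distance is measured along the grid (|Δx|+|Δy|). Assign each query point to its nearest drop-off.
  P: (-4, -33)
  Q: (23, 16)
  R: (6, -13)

P at (-4, -33):
  W1: 19 blocks
  W2: 66 blocks
  W3: 39 blocks
  → nearest: W1 (19 blocks)
Q at (23, 16):
  W1: 91 blocks
  W2: 32 blocks
  W3: 73 blocks
  → nearest: W2 (32 blocks)
R at (6, -13):
  W1: 45 blocks
  W2: 36 blocks
  W3: 29 blocks
  → nearest: W3 (29 blocks)

P→W1; Q→W2; R→W3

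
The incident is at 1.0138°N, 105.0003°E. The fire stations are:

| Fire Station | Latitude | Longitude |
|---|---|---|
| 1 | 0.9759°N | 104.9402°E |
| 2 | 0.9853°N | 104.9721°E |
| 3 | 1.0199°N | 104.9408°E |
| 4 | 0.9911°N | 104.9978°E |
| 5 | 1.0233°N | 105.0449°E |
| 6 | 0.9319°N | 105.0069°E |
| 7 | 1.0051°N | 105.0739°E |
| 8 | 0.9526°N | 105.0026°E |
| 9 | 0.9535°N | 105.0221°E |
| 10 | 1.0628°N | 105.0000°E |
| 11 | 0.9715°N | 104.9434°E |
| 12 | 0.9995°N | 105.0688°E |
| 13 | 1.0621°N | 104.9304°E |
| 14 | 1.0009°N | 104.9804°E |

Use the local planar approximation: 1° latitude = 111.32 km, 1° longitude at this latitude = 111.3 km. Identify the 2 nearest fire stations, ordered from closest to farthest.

Distances from 1.0138°N, 105.0003°E:
1: 7.9085 km
2: 4.4628 km
3: 6.6571 km
4: 2.5422 km
5: 5.0754 km
6: 9.1467 km
7: 8.2487 km
8: 6.8176 km
9: 7.1377 km
10: 5.4548 km
11: 7.8917 km
12: 7.7885 km
13: 9.4571 km
14: 2.6397 km
Sorted: 4 (2.5422 km) < 14 (2.6397 km) < 2 (4.4628 km) < 5 (5.0754 km) < …

4, 14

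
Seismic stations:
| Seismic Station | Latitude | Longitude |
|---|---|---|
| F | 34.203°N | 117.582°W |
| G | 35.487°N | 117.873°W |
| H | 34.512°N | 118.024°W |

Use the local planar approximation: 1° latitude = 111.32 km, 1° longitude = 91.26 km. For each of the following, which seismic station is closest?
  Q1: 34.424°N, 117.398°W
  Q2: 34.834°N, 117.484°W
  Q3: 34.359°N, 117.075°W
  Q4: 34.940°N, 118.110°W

Q1 at 34.424°N, 117.398°W:
  F: √((-0.221·111.32)² + (-0.184·91.26)²) = √(605.24463 + 281.96589) = 29.786 km
  G: √((1.063·111.32)² + (-0.475·91.26)²) = √(14002.73676 + 1879.09245) = 126.023 km
  H: √((0.088·111.32)² + (-0.626·91.26)²) = √(95.96475 + 3263.69522) = 57.963 km
  → nearest: F (29.786 km)
Q2 at 34.834°N, 117.484°W:
  F: √((-0.631·111.32)² + (-0.098·91.26)²) = √(4934.06781 + 79.98583) = 70.810 km
  G: √((0.653·111.32)² + (-0.389·91.26)²) = √(5284.12105 + 1260.25994) = 80.897 km
  H: √((-0.322·111.32)² + (-0.540·91.26)²) = √(1284.86689 + 2428.55782) = 60.938 km
  → nearest: H (60.938 km)
Q3 at 34.359°N, 117.075°W:
  F: √((-0.156·111.32)² + (-0.507·91.26)²) = √(301.57518 + 2140.80370) = 49.420 km
  G: √((1.128·111.32)² + (-0.798·91.26)²) = √(15767.56372 + 5303.55054) = 145.159 km
  H: √((0.153·111.32)² + (-0.949·91.26)²) = √(290.08766 + 7500.55420) = 88.265 km
  → nearest: F (49.420 km)
Q4 at 34.940°N, 118.110°W:
  F: √((-0.737·111.32)² + (0.528·91.26)²) = √(6731.02760 + 2321.82121) = 95.146 km
  G: √((0.547·111.32)² + (0.237·91.26)²) = √(3707.84054 + 467.79720) = 64.619 km
  H: √((-0.428·111.32)² + (0.086·91.26)²) = √(2270.04221 + 61.59675) = 48.287 km
  → nearest: H (48.287 km)

Q1→F; Q2→H; Q3→F; Q4→H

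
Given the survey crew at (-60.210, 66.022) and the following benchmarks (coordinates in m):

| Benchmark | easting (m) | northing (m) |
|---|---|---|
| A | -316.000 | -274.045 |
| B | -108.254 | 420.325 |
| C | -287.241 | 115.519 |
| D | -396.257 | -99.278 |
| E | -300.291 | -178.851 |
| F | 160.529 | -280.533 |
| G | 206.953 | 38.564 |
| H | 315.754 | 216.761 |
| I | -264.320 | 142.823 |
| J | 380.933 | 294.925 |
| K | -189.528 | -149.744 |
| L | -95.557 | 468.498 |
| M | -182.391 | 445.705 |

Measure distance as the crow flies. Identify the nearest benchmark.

I

Distances from (-60.210, 66.022):
A: 425.528 m
B: 357.546 m
C: 232.364 m
D: 374.502 m
E: 342.931 m
F: 410.885 m
G: 268.570 m
H: 405.057 m
I: 218.081 m
J: 496.995 m
K: 251.551 m
L: 404.025 m
M: 398.858 m
Minimum: I at 218.081 m.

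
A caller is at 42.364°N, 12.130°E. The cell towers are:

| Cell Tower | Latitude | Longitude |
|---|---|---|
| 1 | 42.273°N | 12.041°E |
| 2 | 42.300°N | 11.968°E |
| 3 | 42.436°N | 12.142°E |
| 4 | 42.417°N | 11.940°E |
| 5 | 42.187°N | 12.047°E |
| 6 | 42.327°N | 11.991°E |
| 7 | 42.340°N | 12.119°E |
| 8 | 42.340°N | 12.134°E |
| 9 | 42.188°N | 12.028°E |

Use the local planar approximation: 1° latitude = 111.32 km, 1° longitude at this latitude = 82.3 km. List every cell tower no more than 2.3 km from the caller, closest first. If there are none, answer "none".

Distances from 42.364°N, 12.130°E:
1: 12.501 km
2: 15.117 km
3: 8.076 km
4: 16.713 km
5: 20.854 km
6: 12.159 km
7: 2.821 km
8: 2.692 km
9: 21.315 km
Threshold 2.3 km: none within range.

none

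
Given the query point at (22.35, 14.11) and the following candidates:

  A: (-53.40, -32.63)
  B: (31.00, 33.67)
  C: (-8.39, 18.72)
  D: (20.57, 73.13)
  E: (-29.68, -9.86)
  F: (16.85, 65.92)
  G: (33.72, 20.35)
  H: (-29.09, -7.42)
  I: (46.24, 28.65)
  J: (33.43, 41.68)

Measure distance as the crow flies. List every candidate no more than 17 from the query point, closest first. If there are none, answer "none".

Distances from (22.35, 14.11):
A: √((-75.75)² + (-46.74)²) = √(5738.0625 + 2184.6276) = 89.01
B: √((8.65)² + (19.56)²) = √(74.8225 + 382.5936) = 21.39
C: √((-30.74)² + (4.61)²) = √(944.9476 + 21.2521) = 31.08
D: √((-1.78)² + (59.02)²) = √(3.1684 + 3483.3604) = 59.05
E: √((-52.03)² + (-23.97)²) = √(2707.1209 + 574.5609) = 57.29
F: √((-5.50)² + (51.81)²) = √(30.2500 + 2684.2761) = 52.10
G: √((11.37)² + (6.24)²) = √(129.2769 + 38.9376) = 12.97
H: √((-51.44)² + (-21.53)²) = √(2646.0736 + 463.5409) = 55.76
I: √((23.89)² + (14.54)²) = √(570.7321 + 211.4116) = 27.97
J: √((11.08)² + (27.57)²) = √(122.7664 + 760.1049) = 29.71
Threshold 17: G (12.97) is within range.

G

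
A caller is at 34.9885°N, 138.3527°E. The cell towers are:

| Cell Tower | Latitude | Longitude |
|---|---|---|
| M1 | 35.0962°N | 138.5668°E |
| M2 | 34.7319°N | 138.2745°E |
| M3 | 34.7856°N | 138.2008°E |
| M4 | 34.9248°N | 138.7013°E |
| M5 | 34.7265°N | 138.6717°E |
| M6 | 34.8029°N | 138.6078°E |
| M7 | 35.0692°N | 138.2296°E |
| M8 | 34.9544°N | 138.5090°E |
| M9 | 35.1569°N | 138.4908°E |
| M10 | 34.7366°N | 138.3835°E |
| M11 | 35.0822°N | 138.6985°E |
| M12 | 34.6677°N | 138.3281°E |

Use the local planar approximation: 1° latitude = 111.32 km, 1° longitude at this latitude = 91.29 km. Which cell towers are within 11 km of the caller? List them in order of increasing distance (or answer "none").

none

Distances from 34.9885°N, 138.3527°E:
M1: √((0.1077·111.32)² + (0.2141·91.29)²) = √(143.740053 + 382.014413) = 22.9293 km
M2: √((-0.2566·111.32)² + (-0.0782·91.29)²) = √(815.942772 + 50.963579) = 29.4433 km
M3: √((-0.2029·111.32)² + (-0.1519·91.29)²) = √(510.164799 + 192.292330) = 26.5039 km
M4: √((-0.0637·111.32)² + (0.3486·91.29)²) = √(50.283472 + 1012.747500) = 32.6042 km
M5: √((-0.2620·111.32)² + (0.3190·91.29)²) = √(850.646223 + 848.062345) = 41.2154 km
M6: √((-0.1856·111.32)² + (0.2551·91.29)²) = √(426.876590 + 542.334624) = 31.1322 km
M7: √((0.0807·111.32)² + (-0.1231·91.29)²) = √(80.703703 + 126.288126) = 14.3872 km
M8: √((-0.0341·111.32)² + (0.1563·91.29)²) = √(14.409707 + 203.593716) = 14.7649 km
M9: √((0.1684·111.32)² + (0.1381·91.29)²) = √(351.423314 + 158.940206) = 22.5912 km
M10: √((-0.2519·111.32)² + (0.0308·91.29)²) = √(786.326171 + 7.905837) = 28.1821 km
M11: √((0.0937·111.32)² + (0.3458·91.29)²) = √(108.799169 + 996.543801) = 33.2467 km
M12: √((-0.3208·111.32)² + (-0.0246·91.29)²) = √(1275.308090 + 5.043321) = 35.7820 km
Threshold 11 km: none within range.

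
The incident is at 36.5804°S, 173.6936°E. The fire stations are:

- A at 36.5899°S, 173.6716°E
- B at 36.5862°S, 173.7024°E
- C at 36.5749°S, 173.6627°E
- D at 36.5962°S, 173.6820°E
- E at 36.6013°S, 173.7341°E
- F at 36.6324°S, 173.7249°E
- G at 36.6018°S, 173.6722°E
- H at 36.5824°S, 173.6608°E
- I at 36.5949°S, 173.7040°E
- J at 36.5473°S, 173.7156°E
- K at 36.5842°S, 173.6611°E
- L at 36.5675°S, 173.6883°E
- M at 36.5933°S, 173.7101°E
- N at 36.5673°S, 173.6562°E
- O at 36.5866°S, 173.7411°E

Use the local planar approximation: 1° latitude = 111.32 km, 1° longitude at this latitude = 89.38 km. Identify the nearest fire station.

Distances from 36.5804°S, 173.6936°E:
A: 2.2327 km
B: 1.0176 km
C: 2.8289 km
D: 2.0417 km
E: 4.3031 km
F: 6.4292 km
G: 3.0551 km
H: 2.9401 km
I: 1.8627 km
J: 4.1765 km
K: 2.9355 km
L: 1.5121 km
M: 2.0584 km
N: 3.6471 km
O: 4.3013 km
Minimum: B at 1.0176 km.

B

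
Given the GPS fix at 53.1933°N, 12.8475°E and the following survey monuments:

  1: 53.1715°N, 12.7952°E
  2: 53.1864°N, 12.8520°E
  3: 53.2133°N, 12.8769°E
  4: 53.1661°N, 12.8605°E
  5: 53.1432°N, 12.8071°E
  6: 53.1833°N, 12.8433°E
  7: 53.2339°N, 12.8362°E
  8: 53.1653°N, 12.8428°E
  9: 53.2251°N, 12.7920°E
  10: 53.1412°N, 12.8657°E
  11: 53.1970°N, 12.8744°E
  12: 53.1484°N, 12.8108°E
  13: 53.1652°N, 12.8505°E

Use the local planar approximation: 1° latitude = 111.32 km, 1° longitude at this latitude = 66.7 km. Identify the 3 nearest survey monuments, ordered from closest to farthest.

Distances from 53.1933°N, 12.8475°E:
1: √((-0.0218·111.32)² + (-0.0523·66.7)²) = √(5.889242 + 12.169004) = 4.2495 km
2: √((-0.0069·111.32)² + (0.0045·66.7)²) = √(0.589990 + 0.090090) = 0.8247 km
3: √((0.0200·111.32)² + (0.0294·66.7)²) = √(4.956857 + 3.845443) = 2.9669 km
4: √((-0.0272·111.32)² + (0.0130·66.7)²) = √(9.168203 + 0.751862) = 3.1496 km
5: √((-0.0501·111.32)² + (-0.0404·66.7)²) = √(31.104401 + 7.261300) = 6.1940 km
6: √((-0.0100·111.32)² + (-0.0042·66.7)²) = √(1.239214 + 0.078478) = 1.1479 km
7: √((0.0406·111.32)² + (-0.0113·66.7)²) = √(20.426712 + 0.568079) = 4.5820 km
8: √((-0.0280·111.32)² + (-0.0047·66.7)²) = √(9.715440 + 0.098276) = 3.1327 km
9: √((0.0318·111.32)² + (-0.0555·66.7)²) = √(12.531430 + 13.703693) = 5.1220 km
10: √((-0.0521·111.32)² + (0.0182·66.7)²) = √(33.637355 + 1.473650) = 5.9255 km
11: √((0.0037·111.32)² + (0.0269·66.7)²) = √(0.169648 + 3.219261) = 1.8409 km
12: √((-0.0449·111.32)² + (-0.0367·66.7)²) = √(24.982683 + 5.992165) = 5.5655 km
13: √((-0.0281·111.32)² + (0.0030·66.7)²) = √(9.784960 + 0.040040) = 3.1345 km
Sorted: 2 (0.8247 km) < 6 (1.1479 km) < 11 (1.8409 km) < 3 (2.9669 km) < 8 (3.1327 km) < …

2, 6, 11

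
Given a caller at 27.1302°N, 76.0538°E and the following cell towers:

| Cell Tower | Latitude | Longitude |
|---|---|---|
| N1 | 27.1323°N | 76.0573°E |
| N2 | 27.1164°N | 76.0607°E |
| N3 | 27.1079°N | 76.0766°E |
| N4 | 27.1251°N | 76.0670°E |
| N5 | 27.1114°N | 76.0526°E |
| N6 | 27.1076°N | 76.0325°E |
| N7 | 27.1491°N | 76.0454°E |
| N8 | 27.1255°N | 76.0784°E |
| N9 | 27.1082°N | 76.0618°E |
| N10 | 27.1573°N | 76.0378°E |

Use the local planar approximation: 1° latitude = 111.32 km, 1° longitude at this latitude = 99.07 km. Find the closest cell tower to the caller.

Distances from 27.1302°N, 76.0538°E:
N1: 0.4182 km
N2: 1.6814 km
N3: 3.3563 km
N4: 1.4256 km
N5: 2.0962 km
N6: 3.2836 km
N7: 2.2626 km
N8: 2.4927 km
N9: 2.5741 km
N10: 3.4079 km
Minimum: N1 at 0.4182 km.

N1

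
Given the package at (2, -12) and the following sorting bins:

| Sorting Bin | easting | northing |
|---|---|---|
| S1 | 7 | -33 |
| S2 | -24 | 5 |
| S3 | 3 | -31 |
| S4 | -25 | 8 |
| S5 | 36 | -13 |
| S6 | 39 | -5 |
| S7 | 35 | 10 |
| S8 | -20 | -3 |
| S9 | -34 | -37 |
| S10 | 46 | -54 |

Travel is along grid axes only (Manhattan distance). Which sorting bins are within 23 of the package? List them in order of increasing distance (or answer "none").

Distances from (2, -12):
S1: 26
S2: 43
S3: 20
S4: 47
S5: 35
S6: 44
S7: 55
S8: 31
S9: 61
S10: 86
Threshold 23: S3 (20) is within range.

S3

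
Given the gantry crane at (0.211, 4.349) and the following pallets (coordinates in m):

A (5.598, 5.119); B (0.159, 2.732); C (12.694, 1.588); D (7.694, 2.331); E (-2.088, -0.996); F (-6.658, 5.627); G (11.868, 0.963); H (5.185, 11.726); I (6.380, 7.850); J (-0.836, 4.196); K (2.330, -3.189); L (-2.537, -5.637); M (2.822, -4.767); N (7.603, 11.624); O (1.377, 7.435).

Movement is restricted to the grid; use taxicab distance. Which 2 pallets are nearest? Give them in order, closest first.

Distances from (0.211, 4.349):
A: 6.157 m
B: 1.669 m
C: 15.244 m
D: 9.501 m
E: 7.644 m
F: 8.147 m
G: 15.043 m
H: 12.351 m
I: 9.670 m
J: 1.200 m
K: 9.657 m
L: 12.734 m
M: 11.727 m
N: 14.667 m
O: 4.252 m
Sorted: J (1.200 m) < B (1.669 m) < O (4.252 m) < A (6.157 m) < …

J, B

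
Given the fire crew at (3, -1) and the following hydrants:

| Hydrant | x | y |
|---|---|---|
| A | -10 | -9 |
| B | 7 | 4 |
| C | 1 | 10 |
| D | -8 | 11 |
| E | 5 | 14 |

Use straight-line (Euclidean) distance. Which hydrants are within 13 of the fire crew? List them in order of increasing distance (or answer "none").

Distances from (3, -1):
A: √((-13)² + (-8)²) = √(169.000 + 64.000) = 15.3
B: √((4)² + (5)²) = √(16.000 + 25.000) = 6.4
C: √((-2)² + (11)²) = √(4.000 + 121.000) = 11.2
D: √((-11)² + (12)²) = √(121.000 + 144.000) = 16.3
E: √((2)² + (15)²) = √(4.000 + 225.000) = 15.1
Threshold 13: B (6.4), C (11.2) are within range.

B, C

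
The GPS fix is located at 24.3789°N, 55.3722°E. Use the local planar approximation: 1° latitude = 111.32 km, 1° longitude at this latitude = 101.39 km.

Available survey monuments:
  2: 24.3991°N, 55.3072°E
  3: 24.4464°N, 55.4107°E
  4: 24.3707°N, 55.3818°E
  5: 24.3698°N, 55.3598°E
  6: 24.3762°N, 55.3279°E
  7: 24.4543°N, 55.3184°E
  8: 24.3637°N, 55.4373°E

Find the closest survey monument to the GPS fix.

4

Distances from 24.3789°N, 55.3722°E:
2: √((0.0202·111.32)² + (-0.0650·101.39)²) = √(5.056490 + 43.432713) = 6.9634 km
3: √((0.0675·111.32)² + (0.0385·101.39)²) = √(56.461699 + 15.237429) = 8.4675 km
4: √((-0.0082·111.32)² + (0.0096·101.39)²) = √(0.833248 + 0.947399) = 1.3344 km
5: √((-0.0091·111.32)² + (-0.0124·101.39)²) = √(1.026193 + 1.580642) = 1.6146 km
6: √((-0.0027·111.32)² + (-0.0443·101.39)²) = √(0.090339 + 20.174264) = 4.5016 km
7: √((0.0754·111.32)² + (-0.0538·101.39)²) = √(70.451312 + 29.754647) = 10.0103 km
8: √((-0.0152·111.32)² + (0.0651·101.39)²) = √(2.863081 + 43.566455) = 6.8139 km
Minimum: 4 at 1.3344 km.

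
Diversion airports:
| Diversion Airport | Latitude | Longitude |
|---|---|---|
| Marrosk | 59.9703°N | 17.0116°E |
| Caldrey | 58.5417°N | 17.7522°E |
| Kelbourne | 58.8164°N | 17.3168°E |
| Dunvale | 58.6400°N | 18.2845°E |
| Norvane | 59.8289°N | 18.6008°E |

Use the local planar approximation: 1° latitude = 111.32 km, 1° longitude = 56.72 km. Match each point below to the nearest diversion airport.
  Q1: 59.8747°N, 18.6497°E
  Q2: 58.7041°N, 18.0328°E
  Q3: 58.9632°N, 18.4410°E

Q1→Norvane; Q2→Dunvale; Q3→Dunvale

Q1 at 59.8747°N, 18.6497°E:
  Marrosk: 93.5205 km
  Caldrey: 156.8786 km
  Kelbourne: 139.9816 km
  Dunvale: 138.9989 km
  Norvane: 5.8041 km
  → nearest: Norvane (5.8041 km)
Q2 at 58.7041°N, 18.0328°E:
  Marrosk: 152.3905 km
  Caldrey: 24.0860 km
  Kelbourne: 42.4921 km
  Dunvale: 15.9604 km
  Norvane: 129.2910 km
  → nearest: Dunvale (15.9604 km)
Q3 at 58.9632°N, 18.4410°E:
  Marrosk: 138.3546 km
  Caldrey: 61.0572 km
  Kelbourne: 65.8254 km
  Dunvale: 37.0575 km
  Norvane: 96.7950 km
  → nearest: Dunvale (37.0575 km)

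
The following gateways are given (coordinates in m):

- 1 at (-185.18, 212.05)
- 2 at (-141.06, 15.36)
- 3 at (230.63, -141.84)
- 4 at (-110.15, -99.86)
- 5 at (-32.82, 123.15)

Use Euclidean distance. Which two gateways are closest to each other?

Pairwise distances:
1–2: 201.58 m
1–3: 546.02 m
1–4: 320.81 m
1–5: 176.40 m
2–3: 403.57 m
2–4: 119.29 m
2–5: 152.76 m
3–4: 343.36 m
3–5: 373.67 m
4–5: 236.04 m
Closest pair: 2–4 at 119.29 m.

2 and 4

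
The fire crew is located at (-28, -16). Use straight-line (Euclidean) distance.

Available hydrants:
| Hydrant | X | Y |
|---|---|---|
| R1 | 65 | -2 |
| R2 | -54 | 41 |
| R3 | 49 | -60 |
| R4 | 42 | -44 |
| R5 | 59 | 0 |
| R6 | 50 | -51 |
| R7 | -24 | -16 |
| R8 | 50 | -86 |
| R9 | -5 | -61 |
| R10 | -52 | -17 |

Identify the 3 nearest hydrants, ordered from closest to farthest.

R7, R10, R9

Distances from (-28, -16):
R1: √((93)² + (14)²) = √(8649.000 + 196.000) = 94.0
R2: √((-26)² + (57)²) = √(676.000 + 3249.000) = 62.6
R3: √((77)² + (-44)²) = √(5929.000 + 1936.000) = 88.7
R4: √((70)² + (-28)²) = √(4900.000 + 784.000) = 75.4
R5: √((87)² + (16)²) = √(7569.000 + 256.000) = 88.5
R6: √((78)² + (-35)²) = √(6084.000 + 1225.000) = 85.5
R7: √((4)² + (0)²) = √(16.000 + 0.000) = 4.0
R8: √((78)² + (-70)²) = √(6084.000 + 4900.000) = 104.8
R9: √((23)² + (-45)²) = √(529.000 + 2025.000) = 50.5
R10: √((-24)² + (-1)²) = √(576.000 + 1.000) = 24.0
Sorted: R7 (4.0) < R10 (24.0) < R9 (50.5) < R2 (62.6) < R4 (75.4) < …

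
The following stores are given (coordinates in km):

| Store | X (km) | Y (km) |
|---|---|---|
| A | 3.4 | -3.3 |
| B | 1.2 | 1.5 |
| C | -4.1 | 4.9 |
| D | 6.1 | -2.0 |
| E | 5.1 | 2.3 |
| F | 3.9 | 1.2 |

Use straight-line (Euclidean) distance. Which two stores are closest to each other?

Pairwise distances:
E–F: 1.6 km
B–F: 2.7 km
A–D: 3.0 km
D–F: 3.9 km
B–E: 4.0 km
D–E: 4.4 km
A–F: 4.5 km
A–B: 5.3 km
A–E: 5.9 km
B–D: 6.0 km
B–C: 6.3 km
C–F: 8.8 km
C–E: 9.6 km
A–C: 11.1 km
C–D: 12.3 km
Closest pair: E–F at 1.6 km.

E and F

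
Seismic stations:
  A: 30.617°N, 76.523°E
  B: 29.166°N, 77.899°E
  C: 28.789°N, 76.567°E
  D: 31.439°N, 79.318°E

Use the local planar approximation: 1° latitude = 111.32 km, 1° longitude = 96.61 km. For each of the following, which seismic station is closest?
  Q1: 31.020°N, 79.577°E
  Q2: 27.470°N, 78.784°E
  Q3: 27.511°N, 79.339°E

Q1→D; Q2→B; Q3→B

Q1 at 31.020°N, 79.577°E:
  A: 298.438 km
  B: 262.442 km
  C: 382.417 km
  D: 52.931 km
  → nearest: D (52.931 km)
Q2 at 27.470°N, 78.784°E:
  A: 412.845 km
  B: 207.256 km
  C: 259.681 km
  D: 444.831 km
  → nearest: B (207.256 km)
Q3 at 27.511°N, 79.339°E:
  A: 439.958 km
  B: 230.860 km
  C: 303.246 km
  D: 437.270 km
  → nearest: B (230.860 km)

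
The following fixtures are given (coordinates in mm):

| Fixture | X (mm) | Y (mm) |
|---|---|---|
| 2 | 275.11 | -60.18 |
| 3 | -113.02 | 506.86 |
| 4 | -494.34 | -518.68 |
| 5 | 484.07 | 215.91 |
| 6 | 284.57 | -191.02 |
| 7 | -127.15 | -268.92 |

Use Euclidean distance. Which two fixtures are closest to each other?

2 and 6

Pairwise distances:
2–3: √((-388.13)² + (567.04)²) = √(150644.8969 + 321534.3616) = 687.15 mm
2–4: √((-769.45)² + (-458.50)²) = √(592053.3025 + 210222.2500) = 895.70 mm
2–5: √((208.96)² + (276.09)²) = √(43664.2816 + 76225.6881) = 346.25 mm
2–6: √((9.46)² + (-130.84)²) = √(89.4916 + 17119.1056) = 131.18 mm
2–7: √((-402.26)² + (-208.74)²) = √(161813.1076 + 43572.3876) = 453.19 mm
3–4: √((-381.32)² + (-1025.54)²) = √(145404.9424 + 1051732.2916) = 1094.14 mm
3–5: √((597.09)² + (-290.95)²) = √(356516.4681 + 84651.9025) = 664.21 mm
3–6: √((397.59)² + (-697.88)²) = √(158077.8081 + 487036.4944) = 803.19 mm
3–7: √((-14.13)² + (-775.78)²) = √(199.6569 + 601834.6084) = 775.91 mm
4–5: √((978.41)² + (734.59)²) = √(957286.1281 + 539622.4681) = 1223.48 mm
4–6: √((778.91)² + (327.66)²) = √(606700.7881 + 107361.0756) = 845.02 mm
4–7: √((367.19)² + (249.76)²) = √(134828.4961 + 62380.0576) = 444.08 mm
5–6: √((-199.50)² + (-406.93)²) = √(39800.2500 + 165592.0249) = 453.20 mm
5–7: √((-611.22)² + (-484.83)²) = √(373589.8884 + 235060.1289) = 780.16 mm
6–7: √((-411.72)² + (-77.90)²) = √(169513.3584 + 6068.4100) = 419.02 mm
Closest pair: 2–6 at 131.18 mm.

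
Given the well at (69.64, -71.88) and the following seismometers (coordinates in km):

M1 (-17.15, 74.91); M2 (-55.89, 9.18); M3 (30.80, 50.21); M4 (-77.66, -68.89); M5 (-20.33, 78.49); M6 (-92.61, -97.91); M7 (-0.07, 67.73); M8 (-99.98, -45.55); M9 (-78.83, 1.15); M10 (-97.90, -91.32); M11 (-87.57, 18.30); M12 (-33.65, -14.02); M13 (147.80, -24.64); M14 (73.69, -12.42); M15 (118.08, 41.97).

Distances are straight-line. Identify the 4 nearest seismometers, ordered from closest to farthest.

Distances from (69.64, -71.88):
M1: √((-86.79)² + (146.79)²) = √(7532.5041 + 21547.3041) = 170.53 km
M2: √((-125.53)² + (81.06)²) = √(15757.7809 + 6570.7236) = 149.43 km
M3: √((-38.84)² + (122.09)²) = √(1508.5456 + 14905.9681) = 128.12 km
M4: √((-147.30)² + (2.99)²) = √(21697.2900 + 8.9401) = 147.33 km
M5: √((-89.97)² + (150.37)²) = √(8094.6009 + 22611.1369) = 175.23 km
M6: √((-162.25)² + (-26.03)²) = √(26325.0625 + 677.5609) = 164.32 km
M7: √((-69.71)² + (139.61)²) = √(4859.4841 + 19490.9521) = 156.05 km
M8: √((-169.62)² + (26.33)²) = √(28770.9444 + 693.2689) = 171.65 km
M9: √((-148.47)² + (73.03)²) = √(22043.3409 + 5333.3809) = 165.46 km
M10: √((-167.54)² + (-19.44)²) = √(28069.6516 + 377.9136) = 168.66 km
M11: √((-157.21)² + (90.18)²) = √(24714.9841 + 8132.4324) = 181.24 km
M12: √((-103.29)² + (57.86)²) = √(10668.8241 + 3347.7796) = 118.39 km
M13: √((78.16)² + (47.24)²) = √(6108.9856 + 2231.6176) = 91.33 km
M14: √((4.05)² + (59.46)²) = √(16.4025 + 3535.4916) = 59.60 km
M15: √((48.44)² + (113.85)²) = √(2346.4336 + 12961.8225) = 123.73 km
Sorted: M14 (59.60 km) < M13 (91.33 km) < M12 (118.39 km) < M15 (123.73 km) < M3 (128.12 km) < M4 (147.33 km) < …

M14, M13, M12, M15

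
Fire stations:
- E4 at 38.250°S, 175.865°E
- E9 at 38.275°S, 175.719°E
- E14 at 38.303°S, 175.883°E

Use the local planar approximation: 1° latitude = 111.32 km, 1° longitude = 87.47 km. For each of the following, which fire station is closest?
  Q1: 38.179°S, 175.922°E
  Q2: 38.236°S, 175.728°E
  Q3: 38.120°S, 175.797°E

Q1 at 38.179°S, 175.922°E:
  E4: 9.345 km
  E9: 20.724 km
  E14: 14.219 km
  → nearest: E4 (9.345 km)
Q2 at 38.236°S, 175.728°E:
  E4: 12.084 km
  E9: 4.412 km
  E14: 15.474 km
  → nearest: E9 (4.412 km)
Q3 at 38.120°S, 175.797°E:
  E4: 15.646 km
  E9: 18.555 km
  E14: 21.716 km
  → nearest: E4 (15.646 km)

Q1→E4; Q2→E9; Q3→E4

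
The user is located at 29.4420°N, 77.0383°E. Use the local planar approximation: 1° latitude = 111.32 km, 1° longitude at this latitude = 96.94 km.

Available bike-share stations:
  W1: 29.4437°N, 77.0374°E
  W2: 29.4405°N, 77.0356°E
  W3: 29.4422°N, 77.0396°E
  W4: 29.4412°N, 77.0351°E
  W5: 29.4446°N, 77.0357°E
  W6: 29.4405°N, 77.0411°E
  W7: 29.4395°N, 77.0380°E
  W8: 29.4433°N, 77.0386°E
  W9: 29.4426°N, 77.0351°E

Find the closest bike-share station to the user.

W3

Distances from 29.4420°N, 77.0383°E:
W1: √((0.0017·111.32)² + (-0.0009·96.94)²) = √(0.035813 + 0.007612) = 0.2084 km
W2: √((-0.0015·111.32)² + (-0.0027·96.94)²) = √(0.027882 + 0.068507) = 0.3105 km
W3: √((0.0002·111.32)² + (0.0013·96.94)²) = √(0.000496 + 0.015882) = 0.1280 km
W4: √((-0.0008·111.32)² + (-0.0032·96.94)²) = √(0.007931 + 0.096229) = 0.3227 km
W5: √((0.0026·111.32)² + (-0.0026·96.94)²) = √(0.083771 + 0.063526) = 0.3838 km
W6: √((-0.0015·111.32)² + (0.0028·96.94)²) = √(0.027882 + 0.073675) = 0.3187 km
W7: √((-0.0025·111.32)² + (-0.0003·96.94)²) = √(0.077451 + 0.000846) = 0.2798 km
W8: √((0.0013·111.32)² + (0.0003·96.94)²) = √(0.020943 + 0.000846) = 0.1476 km
W9: √((0.0006·111.32)² + (-0.0032·96.94)²) = √(0.004461 + 0.096229) = 0.3173 km
Minimum: W3 at 0.1280 km.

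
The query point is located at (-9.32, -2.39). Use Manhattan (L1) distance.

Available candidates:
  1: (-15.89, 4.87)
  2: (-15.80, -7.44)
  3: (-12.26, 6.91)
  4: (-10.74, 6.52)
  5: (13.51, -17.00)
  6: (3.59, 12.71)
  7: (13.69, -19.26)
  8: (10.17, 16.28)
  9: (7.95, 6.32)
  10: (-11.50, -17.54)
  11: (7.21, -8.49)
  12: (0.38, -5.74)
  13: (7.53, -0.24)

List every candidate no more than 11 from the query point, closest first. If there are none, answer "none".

Distances from (-9.32, -2.39):
1: |-6.57| + |7.26| = 6.57 + 7.26 = 13.83
2: |-6.48| + |-5.05| = 6.48 + 5.05 = 11.53
3: |-2.94| + |9.30| = 2.94 + 9.30 = 12.24
4: |-1.42| + |8.91| = 1.42 + 8.91 = 10.33
5: |22.83| + |-14.61| = 22.83 + 14.61 = 37.44
6: |12.91| + |15.10| = 12.91 + 15.10 = 28.01
7: |23.01| + |-16.87| = 23.01 + 16.87 = 39.88
8: |19.49| + |18.67| = 19.49 + 18.67 = 38.16
9: |17.27| + |8.71| = 17.27 + 8.71 = 25.98
10: |-2.18| + |-15.15| = 2.18 + 15.15 = 17.33
11: |16.53| + |-6.10| = 16.53 + 6.10 = 22.63
12: |9.70| + |-3.35| = 9.70 + 3.35 = 13.05
13: |16.85| + |2.15| = 16.85 + 2.15 = 19.00
Threshold 11: 4 (10.33) is within range.

4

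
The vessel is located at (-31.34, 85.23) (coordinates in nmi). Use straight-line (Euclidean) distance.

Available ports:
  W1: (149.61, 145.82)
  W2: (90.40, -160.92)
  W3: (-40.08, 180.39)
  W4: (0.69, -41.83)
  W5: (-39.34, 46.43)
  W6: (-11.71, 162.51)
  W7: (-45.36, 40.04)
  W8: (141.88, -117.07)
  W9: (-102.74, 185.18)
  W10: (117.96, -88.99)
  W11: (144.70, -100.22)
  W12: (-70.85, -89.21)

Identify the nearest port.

Distances from (-31.34, 85.23):
W1: 190.82 nmi
W2: 274.61 nmi
W3: 95.56 nmi
W4: 131.03 nmi
W5: 39.62 nmi
W6: 79.73 nmi
W7: 47.31 nmi
W8: 266.33 nmi
W9: 122.83 nmi
W10: 229.44 nmi
W11: 255.70 nmi
W12: 178.86 nmi
Minimum: W5 at 39.62 nmi.

W5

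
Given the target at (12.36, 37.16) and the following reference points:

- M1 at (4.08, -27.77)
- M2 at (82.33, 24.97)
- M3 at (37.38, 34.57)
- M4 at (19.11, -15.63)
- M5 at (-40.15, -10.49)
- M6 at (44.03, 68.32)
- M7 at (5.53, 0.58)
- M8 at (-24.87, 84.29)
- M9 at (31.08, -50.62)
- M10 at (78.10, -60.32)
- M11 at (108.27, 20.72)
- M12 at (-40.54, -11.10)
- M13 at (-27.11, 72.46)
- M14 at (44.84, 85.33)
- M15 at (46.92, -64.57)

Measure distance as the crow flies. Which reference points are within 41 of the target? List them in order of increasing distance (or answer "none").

M3, M7

Distances from (12.36, 37.16):
M1: 65.46
M2: 71.02
M3: 25.15
M4: 53.22
M5: 70.91
M6: 44.43
M7: 37.21
M8: 60.06
M9: 89.75
M10: 117.58
M11: 97.31
M12: 71.61
M13: 52.95
M14: 58.10
M15: 107.44
Threshold 41: M3 (25.15), M7 (37.21) are within range.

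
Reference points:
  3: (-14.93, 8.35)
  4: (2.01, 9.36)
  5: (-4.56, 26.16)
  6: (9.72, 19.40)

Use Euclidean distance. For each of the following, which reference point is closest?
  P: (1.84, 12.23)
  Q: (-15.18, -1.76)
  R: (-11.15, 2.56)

P→4; Q→3; R→3

P at (1.84, 12.23):
  3: 17.21
  4: 2.88
  5: 15.33
  6: 10.65
  → nearest: 4 (2.88)
Q at (-15.18, -1.76):
  3: 10.11
  4: 20.47
  5: 29.87
  6: 32.68
  → nearest: 3 (10.11)
R at (-11.15, 2.56):
  3: 6.91
  4: 14.81
  5: 24.50
  6: 26.82
  → nearest: 3 (6.91)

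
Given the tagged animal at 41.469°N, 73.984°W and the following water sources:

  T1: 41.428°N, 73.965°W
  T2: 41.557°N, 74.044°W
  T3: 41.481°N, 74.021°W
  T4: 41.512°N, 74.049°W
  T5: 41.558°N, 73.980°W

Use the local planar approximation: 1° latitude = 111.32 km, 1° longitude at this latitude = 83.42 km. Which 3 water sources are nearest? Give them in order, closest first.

Distances from 41.469°N, 73.984°W:
T1: 4.831 km
T2: 11.001 km
T3: 3.363 km
T4: 7.233 km
T5: 9.913 km
Sorted: T3 (3.363 km) < T1 (4.831 km) < T4 (7.233 km) < T5 (9.913 km) < T2 (11.001 km)

T3, T1, T4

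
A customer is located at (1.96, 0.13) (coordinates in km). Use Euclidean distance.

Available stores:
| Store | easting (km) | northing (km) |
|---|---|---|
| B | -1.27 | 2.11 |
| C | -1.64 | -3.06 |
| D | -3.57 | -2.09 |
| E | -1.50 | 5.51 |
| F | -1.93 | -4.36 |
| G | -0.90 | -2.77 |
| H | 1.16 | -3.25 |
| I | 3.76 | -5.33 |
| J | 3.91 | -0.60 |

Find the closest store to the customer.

Distances from (1.96, 0.13):
B: √((-3.23)² + (1.98)²) = √(10.4329 + 3.9204) = 3.79 km
C: √((-3.60)² + (-3.19)²) = √(12.9600 + 10.1761) = 4.81 km
D: √((-5.53)² + (-2.22)²) = √(30.5809 + 4.9284) = 5.96 km
E: √((-3.46)² + (5.38)²) = √(11.9716 + 28.9444) = 6.40 km
F: √((-3.89)² + (-4.49)²) = √(15.1321 + 20.1601) = 5.94 km
G: √((-2.86)² + (-2.90)²) = √(8.1796 + 8.4100) = 4.07 km
H: √((-0.80)² + (-3.38)²) = √(0.6400 + 11.4244) = 3.47 km
I: √((1.80)² + (-5.46)²) = √(3.2400 + 29.8116) = 5.75 km
J: √((1.95)² + (-0.73)²) = √(3.8025 + 0.5329) = 2.08 km
Minimum: J at 2.08 km.

J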